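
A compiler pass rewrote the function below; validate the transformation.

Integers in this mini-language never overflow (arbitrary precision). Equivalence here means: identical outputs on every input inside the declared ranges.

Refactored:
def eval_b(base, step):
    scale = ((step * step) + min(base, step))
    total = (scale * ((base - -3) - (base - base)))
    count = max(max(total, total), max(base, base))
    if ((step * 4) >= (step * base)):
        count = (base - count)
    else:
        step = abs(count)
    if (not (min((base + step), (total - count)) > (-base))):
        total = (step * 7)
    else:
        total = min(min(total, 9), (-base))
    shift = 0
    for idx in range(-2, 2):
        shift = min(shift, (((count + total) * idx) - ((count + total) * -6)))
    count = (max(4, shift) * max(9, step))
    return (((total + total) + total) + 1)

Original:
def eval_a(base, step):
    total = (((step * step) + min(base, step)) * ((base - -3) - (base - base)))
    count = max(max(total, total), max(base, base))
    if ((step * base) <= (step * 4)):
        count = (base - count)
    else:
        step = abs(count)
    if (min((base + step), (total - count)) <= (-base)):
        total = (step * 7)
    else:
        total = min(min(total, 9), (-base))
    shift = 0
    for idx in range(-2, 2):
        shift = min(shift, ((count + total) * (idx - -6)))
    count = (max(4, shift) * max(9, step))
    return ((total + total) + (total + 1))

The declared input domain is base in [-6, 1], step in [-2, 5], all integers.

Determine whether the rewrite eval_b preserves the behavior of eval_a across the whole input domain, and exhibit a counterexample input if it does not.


Although statement counts differ, and boolean connective usage differs, and local variable names differ, and arithmetic usage differs, and comparison usage differs, 64/64 inputs agree.
verdict: equivalent


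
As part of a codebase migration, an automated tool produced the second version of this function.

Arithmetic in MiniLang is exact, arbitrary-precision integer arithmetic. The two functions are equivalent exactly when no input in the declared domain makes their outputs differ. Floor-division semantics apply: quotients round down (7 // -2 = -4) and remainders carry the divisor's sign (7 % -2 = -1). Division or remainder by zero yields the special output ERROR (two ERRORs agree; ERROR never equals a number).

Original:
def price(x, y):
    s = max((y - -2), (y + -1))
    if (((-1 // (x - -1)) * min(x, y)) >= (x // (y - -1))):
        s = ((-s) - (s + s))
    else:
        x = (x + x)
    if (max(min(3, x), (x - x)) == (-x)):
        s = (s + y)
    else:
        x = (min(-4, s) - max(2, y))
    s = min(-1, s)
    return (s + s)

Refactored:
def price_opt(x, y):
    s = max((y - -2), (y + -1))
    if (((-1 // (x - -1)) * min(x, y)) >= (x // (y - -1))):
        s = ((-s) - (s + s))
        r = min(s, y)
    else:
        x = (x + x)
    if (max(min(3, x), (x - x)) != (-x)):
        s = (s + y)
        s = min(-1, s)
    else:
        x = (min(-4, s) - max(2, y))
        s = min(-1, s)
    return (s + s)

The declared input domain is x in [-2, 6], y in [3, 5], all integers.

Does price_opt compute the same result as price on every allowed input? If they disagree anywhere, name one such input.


Input x=0, y=3: -24 from price versus -30 from price_opt.
verdict: not equivalent; witness: x=0, y=3


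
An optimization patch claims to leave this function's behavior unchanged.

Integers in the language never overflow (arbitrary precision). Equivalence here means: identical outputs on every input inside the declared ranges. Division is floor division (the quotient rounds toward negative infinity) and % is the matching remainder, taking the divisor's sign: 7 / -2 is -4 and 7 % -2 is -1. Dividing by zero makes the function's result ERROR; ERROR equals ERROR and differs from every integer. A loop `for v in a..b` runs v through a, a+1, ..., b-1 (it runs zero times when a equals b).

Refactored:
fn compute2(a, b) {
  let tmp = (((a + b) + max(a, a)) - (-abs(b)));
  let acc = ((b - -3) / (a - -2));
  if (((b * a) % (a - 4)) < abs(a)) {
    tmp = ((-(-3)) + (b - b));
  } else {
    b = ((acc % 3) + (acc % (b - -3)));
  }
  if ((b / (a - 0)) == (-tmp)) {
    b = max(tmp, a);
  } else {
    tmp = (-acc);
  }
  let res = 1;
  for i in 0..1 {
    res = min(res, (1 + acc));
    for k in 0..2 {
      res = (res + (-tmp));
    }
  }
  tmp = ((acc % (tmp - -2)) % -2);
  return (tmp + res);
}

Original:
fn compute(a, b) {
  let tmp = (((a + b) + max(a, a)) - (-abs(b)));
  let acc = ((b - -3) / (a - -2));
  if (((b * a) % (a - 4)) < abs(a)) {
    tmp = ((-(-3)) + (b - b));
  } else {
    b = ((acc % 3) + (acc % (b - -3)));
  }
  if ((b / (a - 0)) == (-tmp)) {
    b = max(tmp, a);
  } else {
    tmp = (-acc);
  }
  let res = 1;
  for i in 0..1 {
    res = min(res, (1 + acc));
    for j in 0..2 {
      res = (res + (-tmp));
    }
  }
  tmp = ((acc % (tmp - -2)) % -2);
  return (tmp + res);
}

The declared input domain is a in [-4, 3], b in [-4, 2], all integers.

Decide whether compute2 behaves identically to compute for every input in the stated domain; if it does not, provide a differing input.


Side by side, the visible changes include: local variable names differ.
As a probe, take a=-3, b=1: compute runs tmp=-4, then acc=-4, then (((b * a) % (a - 4)) < abs(a)) is true, then tmp=3, then ((b / (a - 0)) == (-tmp)) is false, then tmp=4, then res=1, then (i=0), then res=-3, then (j=0), then res=-7, then (j=1), then res=-11, then tmp=0, then returns -11; compute2 runs tmp=-4, then acc=-4, then (((b * a) % (a - 4)) < abs(a)) is true, then tmp=3, then ((b / (a - 0)) == (-tmp)) is false, then tmp=4, then res=1, then (i=0), then res=-3, then (k=0), then res=-7, then (k=1), then res=-11, then tmp=0, then returns -11; both end at -11.
Checked all 56 inputs in the declared domain: the outputs agree on every one.
verdict: equivalent


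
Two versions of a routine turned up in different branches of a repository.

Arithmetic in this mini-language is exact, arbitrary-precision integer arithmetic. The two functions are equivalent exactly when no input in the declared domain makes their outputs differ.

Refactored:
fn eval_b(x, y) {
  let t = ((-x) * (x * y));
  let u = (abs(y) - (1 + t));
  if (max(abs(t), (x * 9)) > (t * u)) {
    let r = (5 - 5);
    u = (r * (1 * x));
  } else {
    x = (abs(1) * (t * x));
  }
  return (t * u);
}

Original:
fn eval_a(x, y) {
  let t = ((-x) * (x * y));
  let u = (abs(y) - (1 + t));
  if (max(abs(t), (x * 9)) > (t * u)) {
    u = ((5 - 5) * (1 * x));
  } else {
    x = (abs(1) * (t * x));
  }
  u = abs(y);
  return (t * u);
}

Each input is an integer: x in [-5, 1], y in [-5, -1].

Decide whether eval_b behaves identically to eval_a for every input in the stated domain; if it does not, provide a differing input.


The rewrite breaks on x=-5, y=-5, where the results are 625 and 0.
eval_a: t := 125 | u := -121 | (max(abs(t), (x * 9)) > (t * u)): true | u := 0 | u := 5 | result 625
eval_b: t := 125 | u := -121 | (max(abs(t), (x * 9)) > (t * u)): true | r := 0 | u := 0 | result 0
verdict: not equivalent; witness: x=-5, y=-5


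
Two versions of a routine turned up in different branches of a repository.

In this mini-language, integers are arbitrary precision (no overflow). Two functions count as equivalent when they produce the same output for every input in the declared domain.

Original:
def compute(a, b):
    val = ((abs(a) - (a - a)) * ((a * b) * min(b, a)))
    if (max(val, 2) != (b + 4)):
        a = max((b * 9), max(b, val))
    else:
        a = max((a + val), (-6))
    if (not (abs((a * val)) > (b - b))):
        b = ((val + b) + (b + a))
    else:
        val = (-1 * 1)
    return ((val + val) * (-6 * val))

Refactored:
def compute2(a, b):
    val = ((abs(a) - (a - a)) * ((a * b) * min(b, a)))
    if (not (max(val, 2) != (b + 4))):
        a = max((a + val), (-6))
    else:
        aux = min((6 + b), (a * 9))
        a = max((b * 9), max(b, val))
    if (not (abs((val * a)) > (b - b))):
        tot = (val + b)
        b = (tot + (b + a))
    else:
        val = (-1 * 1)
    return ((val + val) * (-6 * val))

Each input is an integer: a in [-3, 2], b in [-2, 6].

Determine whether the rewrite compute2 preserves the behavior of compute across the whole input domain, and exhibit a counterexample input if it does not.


Comparing the listings, the differences include: constant usage differs; also boolean connective usage differs; also arithmetic usage differs; also local variable names differ; also statement counts differ; also min/max/abs usage differs.
One worked example (a=-2, b=-1) — compute: val becomes -8; next (max(val, 2) != (b + 4)) evaluates to true; next a becomes -1; next (not (abs((a * val)) > (b - b))) evaluates to false; next val becomes -1; next final value -12; compute2: val becomes -8; next (not (max(val, 2) != (b + 4))) evaluates to false; next aux becomes -18; next a becomes -1; next (not (abs((val * a)) > (b - b))) evaluates to false; next val becomes -1; next final value -12; agreement on -12.
Checked all 54 inputs in the declared domain: the outputs agree on every one.
verdict: equivalent


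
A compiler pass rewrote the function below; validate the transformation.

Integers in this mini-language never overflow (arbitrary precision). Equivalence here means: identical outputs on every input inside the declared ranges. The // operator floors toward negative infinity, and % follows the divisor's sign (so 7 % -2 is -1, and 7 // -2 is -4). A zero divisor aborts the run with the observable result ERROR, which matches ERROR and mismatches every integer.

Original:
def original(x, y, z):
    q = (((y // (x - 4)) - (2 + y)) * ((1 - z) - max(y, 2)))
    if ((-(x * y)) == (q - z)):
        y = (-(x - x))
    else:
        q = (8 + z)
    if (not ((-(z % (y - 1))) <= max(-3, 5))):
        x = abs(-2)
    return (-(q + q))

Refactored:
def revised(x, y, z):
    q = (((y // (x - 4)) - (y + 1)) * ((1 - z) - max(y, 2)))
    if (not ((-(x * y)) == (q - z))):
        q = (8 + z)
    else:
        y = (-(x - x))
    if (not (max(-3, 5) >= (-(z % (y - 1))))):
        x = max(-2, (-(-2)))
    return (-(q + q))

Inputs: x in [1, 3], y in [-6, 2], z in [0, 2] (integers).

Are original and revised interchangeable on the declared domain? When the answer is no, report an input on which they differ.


Evaluate both at x=1, y=-1, z=0.
original: q=1, then ((-(x * y)) == (q - z)) is true, then y=0, then (not ((-(z % (y - 1))) <= max(-3, 5))) is false, then returns -2
revised: q=0, then (not ((-(x * y)) == (q - z))) is true, then q=8, then (not (max(-3, 5) >= (-(z % (y - 1))))) is false, then returns -16
-2 != -16, so the rewrite changes behavior.
verdict: not equivalent; witness: x=1, y=-1, z=0


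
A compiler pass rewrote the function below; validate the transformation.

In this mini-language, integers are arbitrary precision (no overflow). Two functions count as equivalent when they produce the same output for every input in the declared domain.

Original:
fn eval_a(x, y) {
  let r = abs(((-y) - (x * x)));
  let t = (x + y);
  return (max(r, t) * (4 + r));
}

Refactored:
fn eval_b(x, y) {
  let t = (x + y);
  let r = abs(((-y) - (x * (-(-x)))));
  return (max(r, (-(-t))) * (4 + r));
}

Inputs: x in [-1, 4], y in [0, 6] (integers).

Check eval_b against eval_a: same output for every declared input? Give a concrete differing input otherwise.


Side by side, the visible changes include: same computation, different form.
One worked example (x=2, y=5) — eval_a: r=9, then t=7, then returns 117; eval_b: t=7, then r=9, then returns 117; agreement on 117.
An exhaustive pass over the 42 declared inputs shows identical outputs.
verdict: equivalent


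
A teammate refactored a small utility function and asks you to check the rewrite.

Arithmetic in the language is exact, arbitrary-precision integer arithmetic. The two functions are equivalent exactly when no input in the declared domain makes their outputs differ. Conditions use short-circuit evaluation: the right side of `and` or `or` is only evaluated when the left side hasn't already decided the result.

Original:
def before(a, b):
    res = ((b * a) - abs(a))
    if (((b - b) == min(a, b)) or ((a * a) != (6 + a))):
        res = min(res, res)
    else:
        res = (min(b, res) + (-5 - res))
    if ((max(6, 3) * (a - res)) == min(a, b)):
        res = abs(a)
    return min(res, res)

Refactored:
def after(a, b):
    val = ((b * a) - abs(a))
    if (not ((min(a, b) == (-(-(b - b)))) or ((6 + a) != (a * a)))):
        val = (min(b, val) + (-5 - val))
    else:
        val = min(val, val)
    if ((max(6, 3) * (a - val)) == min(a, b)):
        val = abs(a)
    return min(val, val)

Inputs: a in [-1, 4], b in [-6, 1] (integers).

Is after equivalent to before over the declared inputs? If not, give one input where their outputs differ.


This is a faithful refactor — local variable names differ, plus boolean connective usage differs, but the computed results match everywhere.
As a probe, take a=1, b=-1: before runs res becomes -2; next (((b - b) == min(a, b)) or ((a * a) != (6 + a))) evaluates to true; next res becomes -2; next ((max(6, 3) * (a - res)) == min(a, b)) evaluates to false; next final value -2; after runs val becomes -2; next (not ((min(a, b) == (-(-(b - b)))) or ((6 + a) != (a * a)))) evaluates to false; next val becomes -2; next ((max(6, 3) * (a - val)) == min(a, b)) evaluates to false; next final value -2; both end at -2.
Every one of the 48 inputs gives matching results.
verdict: equivalent


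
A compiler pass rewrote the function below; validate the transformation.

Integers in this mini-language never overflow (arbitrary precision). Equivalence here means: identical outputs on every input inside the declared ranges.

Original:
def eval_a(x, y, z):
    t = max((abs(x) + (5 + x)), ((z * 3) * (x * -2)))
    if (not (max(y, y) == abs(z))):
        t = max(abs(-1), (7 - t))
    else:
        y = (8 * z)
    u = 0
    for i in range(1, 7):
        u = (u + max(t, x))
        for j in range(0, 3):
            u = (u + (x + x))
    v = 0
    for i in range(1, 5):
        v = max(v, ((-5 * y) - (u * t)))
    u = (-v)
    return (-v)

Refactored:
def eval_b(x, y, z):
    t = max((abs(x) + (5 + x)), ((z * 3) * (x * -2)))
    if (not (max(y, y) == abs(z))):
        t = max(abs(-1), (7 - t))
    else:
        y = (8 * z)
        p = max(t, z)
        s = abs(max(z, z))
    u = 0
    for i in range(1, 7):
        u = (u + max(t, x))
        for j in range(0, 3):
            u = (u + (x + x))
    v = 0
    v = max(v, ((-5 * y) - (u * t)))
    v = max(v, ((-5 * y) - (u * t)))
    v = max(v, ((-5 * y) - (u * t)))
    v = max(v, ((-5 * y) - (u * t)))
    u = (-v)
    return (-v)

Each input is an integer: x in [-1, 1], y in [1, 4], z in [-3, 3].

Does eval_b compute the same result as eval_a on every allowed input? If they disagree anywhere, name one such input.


Behavior is preserved: although arithmetic usage differs; constant usage differs; local variable names differ; statement counts differ; min/max/abs usage differs; loop structure differs, the outputs never diverge.
One worked example (x=1, y=1, z=-3) — eval_a: t=18, then (not (max(y, y) == abs(z))) is true, then t=1, then u=0, then (i=1), then u=1, then (j=0), then u=3, then (j=1), then u=5, then (j=2), then u=7, then (i=2), then u=8, then (j=0), then u=10, then (j=1), then u=12, then (j=2), then u=14, then (i=3), then u=15, then (j=0), then u=17, then (j=1), then u=19, then (j=2), then u=21, then (i=4), then u=22, then (j=0), then u=24, then (j=1), then u=26, then (j=2), then u=28, then (i=5), then u=29, then (j=0), then u=31, then (j=1), then u=33, then (j=2), then u=35, then (i=6), then u=36, then (j=0), then u=38, then (j=1), then u=40, then (j=2), then u=42, then v=0, then (i=1), then v=0, then (i=2), then v=0, then (i=3), then v=0, then (i=4), then v=0, then u=0, then returns 0; eval_b: t=18, then (not (max(y, y) == abs(z))) is true, then t=1, then u=0, then (i=1), then u=1, then (j=0), then u=3, then (j=1), then u=5, then (j=2), then u=7, then (i=2), then u=8, then (j=0), then u=10, then (j=1), then u=12, then (j=2), then u=14, then (i=3), then u=15, then (j=0), then u=17, then (j=1), then u=19, then (j=2), then u=21, then (i=4), then u=22, then (j=0), then u=24, then (j=1), then u=26, then (j=2), then u=28, then (i=5), then u=29, then (j=0), then u=31, then (j=1), then u=33, then (j=2), then u=35, then (i=6), then u=36, then (j=0), then u=38, then (j=1), then u=40, then (j=2), then u=42, then v=0, then v=0, then v=0, then v=0, then v=0, then u=0, then returns 0; agreement on 0.
Checked all 84 inputs in the declared domain: the outputs agree on every one.
verdict: equivalent


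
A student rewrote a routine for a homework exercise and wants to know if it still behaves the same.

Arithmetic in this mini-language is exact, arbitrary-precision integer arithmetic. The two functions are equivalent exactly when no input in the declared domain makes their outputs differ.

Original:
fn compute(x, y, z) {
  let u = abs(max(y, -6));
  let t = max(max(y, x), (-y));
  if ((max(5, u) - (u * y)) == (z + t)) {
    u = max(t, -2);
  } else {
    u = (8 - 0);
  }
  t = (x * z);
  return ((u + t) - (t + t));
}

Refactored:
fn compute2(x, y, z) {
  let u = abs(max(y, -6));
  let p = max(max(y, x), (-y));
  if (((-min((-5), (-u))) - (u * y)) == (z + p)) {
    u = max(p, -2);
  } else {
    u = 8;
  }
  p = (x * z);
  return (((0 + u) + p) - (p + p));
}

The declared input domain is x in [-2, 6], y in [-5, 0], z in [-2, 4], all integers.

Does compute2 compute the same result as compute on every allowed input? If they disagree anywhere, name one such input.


Reading the diff, among the changes: arithmetic usage differs; and local variable names differ; and min/max/abs usage differs.
Spot check at x=6, y=-5, z=-2 — compute: u becomes 5; next t becomes 6; next ((max(5, u) - (u * y)) == (z + t)) evaluates to false; next u becomes 8; next t becomes -12; next final value 20. compute2: u becomes 5; next p becomes 6; next (((-min((-5), (-u))) - (u * y)) == (z + p)) evaluates to false; next u becomes 8; next p becomes -12; next final value 20. Both give 20.
An exhaustive pass over the 378 declared inputs shows identical outputs.
verdict: equivalent


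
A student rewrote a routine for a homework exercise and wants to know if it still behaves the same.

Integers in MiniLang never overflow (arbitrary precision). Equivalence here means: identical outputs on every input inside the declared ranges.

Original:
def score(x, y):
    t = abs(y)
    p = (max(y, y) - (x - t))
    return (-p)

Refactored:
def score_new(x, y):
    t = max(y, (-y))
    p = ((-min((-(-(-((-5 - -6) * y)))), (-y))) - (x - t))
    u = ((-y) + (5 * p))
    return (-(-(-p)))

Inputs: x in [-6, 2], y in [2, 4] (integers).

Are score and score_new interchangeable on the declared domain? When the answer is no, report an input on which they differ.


Although local variable names differ, plus constant usage differs, plus statement counts differ, plus min/max/abs usage differs, plus arithmetic usage differs, 27/27 inputs agree.
verdict: equivalent


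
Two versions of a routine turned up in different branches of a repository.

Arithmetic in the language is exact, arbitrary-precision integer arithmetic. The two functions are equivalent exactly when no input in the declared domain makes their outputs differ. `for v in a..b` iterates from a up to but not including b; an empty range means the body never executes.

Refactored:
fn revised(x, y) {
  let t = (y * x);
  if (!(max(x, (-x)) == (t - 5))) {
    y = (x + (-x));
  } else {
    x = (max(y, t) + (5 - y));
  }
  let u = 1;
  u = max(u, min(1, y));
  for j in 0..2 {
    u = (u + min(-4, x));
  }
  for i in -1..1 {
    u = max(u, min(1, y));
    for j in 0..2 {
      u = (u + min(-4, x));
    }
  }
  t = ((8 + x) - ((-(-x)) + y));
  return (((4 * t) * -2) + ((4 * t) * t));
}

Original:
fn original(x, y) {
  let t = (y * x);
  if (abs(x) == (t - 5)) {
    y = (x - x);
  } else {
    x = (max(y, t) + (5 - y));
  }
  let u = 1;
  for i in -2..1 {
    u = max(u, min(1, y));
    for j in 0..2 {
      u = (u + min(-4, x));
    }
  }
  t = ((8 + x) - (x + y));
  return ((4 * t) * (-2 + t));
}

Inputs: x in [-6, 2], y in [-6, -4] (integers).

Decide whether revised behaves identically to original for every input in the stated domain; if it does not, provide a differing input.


Not equivalent: x=-6, y=-6 separates them (672 vs 192).
original: t=36, then (abs(x) == (t - 5)) is false, then x=47, then u=1, then (i=-2), then u=1, then (j=0), then u=-3, then (j=1), then u=-7, then (i=-1), then u=-6, then (j=0), then u=-10, then (j=1), then u=-14, then (i=0), then u=-6, then (j=0), then u=-10, then (j=1), then u=-14, then t=14, then returns 672
revised: t=36, then (!(max(x, (-x)) == (t - 5))) is true, then y=0, then u=1, then u=1, then (j=0), then u=-5, then (j=1), then u=-11, then (i=-1), then u=0, then (j=0), then u=-6, then (j=1), then u=-12, then (i=0), then u=0, then (j=0), then u=-6, then (j=1), then u=-12, then t=8, then returns 192
verdict: not equivalent; witness: x=-6, y=-6


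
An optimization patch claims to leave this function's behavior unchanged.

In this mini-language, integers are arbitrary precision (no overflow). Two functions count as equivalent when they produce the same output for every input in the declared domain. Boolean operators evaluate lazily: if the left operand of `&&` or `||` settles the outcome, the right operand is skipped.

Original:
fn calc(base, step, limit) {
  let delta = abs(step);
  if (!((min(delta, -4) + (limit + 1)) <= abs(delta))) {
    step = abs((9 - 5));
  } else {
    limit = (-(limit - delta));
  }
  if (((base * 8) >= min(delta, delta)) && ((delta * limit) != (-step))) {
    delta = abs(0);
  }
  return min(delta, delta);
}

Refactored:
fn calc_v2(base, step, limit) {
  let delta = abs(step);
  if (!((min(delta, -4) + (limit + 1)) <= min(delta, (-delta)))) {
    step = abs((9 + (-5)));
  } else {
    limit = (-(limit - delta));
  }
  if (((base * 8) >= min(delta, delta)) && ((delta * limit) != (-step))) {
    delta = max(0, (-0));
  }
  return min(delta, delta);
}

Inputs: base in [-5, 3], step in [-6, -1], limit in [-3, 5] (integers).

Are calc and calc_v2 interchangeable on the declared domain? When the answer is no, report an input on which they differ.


These are not equivalent — on base=1, step=-6, limit=5 the outputs split (6 vs 0).
calc: delta := 6 | (!((min(delta, -4) + (limit + 1)) <= abs(delta))): false | limit := 1 | (((base * 8) >= min(delta, delta)) && ((delta * limit) != (-step))): false | result 6
calc_v2: delta := 6 | (!((min(delta, -4) + (limit + 1)) <= min(delta, (-delta)))): true | step := 4 | (((base * 8) >= min(delta, delta)) && ((delta * limit) != (-step))): true | delta := 0 | result 0
verdict: not equivalent; witness: base=1, step=-6, limit=5


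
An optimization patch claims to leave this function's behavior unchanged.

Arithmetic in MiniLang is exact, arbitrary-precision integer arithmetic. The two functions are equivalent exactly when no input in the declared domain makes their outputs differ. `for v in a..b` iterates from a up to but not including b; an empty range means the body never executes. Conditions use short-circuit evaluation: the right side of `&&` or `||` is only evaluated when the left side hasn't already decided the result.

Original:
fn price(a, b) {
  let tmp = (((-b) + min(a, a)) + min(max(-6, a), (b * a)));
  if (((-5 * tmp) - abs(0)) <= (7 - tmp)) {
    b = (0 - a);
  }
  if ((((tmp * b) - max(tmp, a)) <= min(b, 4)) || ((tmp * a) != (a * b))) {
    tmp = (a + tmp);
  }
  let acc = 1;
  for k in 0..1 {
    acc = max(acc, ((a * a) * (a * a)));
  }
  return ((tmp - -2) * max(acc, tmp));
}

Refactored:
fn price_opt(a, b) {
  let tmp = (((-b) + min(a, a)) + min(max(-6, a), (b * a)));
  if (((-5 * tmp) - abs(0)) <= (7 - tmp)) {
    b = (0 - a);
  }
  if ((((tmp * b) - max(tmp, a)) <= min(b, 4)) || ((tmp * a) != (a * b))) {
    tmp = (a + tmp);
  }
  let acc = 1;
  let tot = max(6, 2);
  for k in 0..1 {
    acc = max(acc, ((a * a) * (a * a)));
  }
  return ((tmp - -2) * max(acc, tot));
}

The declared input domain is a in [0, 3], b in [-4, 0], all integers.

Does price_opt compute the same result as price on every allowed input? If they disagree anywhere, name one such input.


a=0, b=-4 yields 24 from price but 36 from price_opt.
verdict: not equivalent; witness: a=0, b=-4


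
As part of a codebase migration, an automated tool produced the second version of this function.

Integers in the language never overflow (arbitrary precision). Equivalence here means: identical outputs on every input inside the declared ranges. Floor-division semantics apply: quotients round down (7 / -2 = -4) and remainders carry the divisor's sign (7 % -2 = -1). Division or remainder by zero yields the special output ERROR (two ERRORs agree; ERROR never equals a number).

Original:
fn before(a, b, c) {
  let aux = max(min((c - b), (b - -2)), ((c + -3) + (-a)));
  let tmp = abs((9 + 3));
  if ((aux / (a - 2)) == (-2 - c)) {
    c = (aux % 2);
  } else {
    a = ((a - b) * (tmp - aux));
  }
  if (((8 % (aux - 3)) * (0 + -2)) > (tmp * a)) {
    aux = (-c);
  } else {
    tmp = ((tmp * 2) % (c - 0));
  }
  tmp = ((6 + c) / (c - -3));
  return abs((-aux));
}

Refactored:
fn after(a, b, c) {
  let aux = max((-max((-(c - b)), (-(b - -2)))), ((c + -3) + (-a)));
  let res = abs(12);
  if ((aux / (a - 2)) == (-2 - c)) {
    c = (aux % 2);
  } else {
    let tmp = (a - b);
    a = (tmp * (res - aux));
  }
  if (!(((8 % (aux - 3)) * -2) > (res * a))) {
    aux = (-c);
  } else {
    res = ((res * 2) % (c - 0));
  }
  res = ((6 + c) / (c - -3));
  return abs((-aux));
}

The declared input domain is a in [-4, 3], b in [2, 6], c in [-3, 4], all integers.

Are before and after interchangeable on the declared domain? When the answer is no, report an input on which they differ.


Run the pair on a=-4, b=2, c=-1.
before: aux = 0; tmp = 12; ((aux / (a - 2)) == (-2 - c)) -> false; a = -72; (((8 % (aux - 3)) * (0 + -2)) > (tmp * a)) -> true; aux = 1; tmp = 2; return 1
after: aux = 0; res = 12; ((aux / (a - 2)) == (-2 - c)) -> false; tmp = -6; a = -72; (!(((8 % (aux - 3)) * -2) > (res * a))) -> false; res = 0; res = 2; return 0
1 against 0: the behavior changed.
verdict: not equivalent; witness: a=-4, b=2, c=-1


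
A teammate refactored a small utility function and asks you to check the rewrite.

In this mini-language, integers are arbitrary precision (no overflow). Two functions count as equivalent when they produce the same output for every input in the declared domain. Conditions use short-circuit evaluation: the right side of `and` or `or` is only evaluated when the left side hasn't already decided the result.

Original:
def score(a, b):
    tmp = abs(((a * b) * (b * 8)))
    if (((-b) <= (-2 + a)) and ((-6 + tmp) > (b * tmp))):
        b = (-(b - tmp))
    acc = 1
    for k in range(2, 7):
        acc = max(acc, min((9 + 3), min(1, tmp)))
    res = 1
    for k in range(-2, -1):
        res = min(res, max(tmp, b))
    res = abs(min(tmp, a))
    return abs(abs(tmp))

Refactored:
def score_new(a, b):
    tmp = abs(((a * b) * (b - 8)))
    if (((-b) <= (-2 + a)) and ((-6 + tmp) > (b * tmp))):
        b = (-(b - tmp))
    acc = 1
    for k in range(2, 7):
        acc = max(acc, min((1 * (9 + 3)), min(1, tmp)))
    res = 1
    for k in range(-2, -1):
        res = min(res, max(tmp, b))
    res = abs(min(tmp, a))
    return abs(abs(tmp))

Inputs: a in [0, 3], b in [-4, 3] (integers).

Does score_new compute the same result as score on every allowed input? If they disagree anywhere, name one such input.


Not equivalent: a=1, b=-4 separates them (128 vs 48).
score: tmp becomes 128; next (((-b) <= (-2 + a)) and ((-6 + tmp) > (b * tmp))) evaluates to false; next acc becomes 1; next at k=2:; next acc becomes 1; next at k=3:; next acc becomes 1; next at k=4:; next acc becomes 1; next at k=5:; next acc becomes 1; next at k=6:; next acc becomes 1; next res becomes 1; next at k=-2:; next res becomes 1; next res becomes 1; next final value 128
score_new: tmp becomes 48; next (((-b) <= (-2 + a)) and ((-6 + tmp) > (b * tmp))) evaluates to false; next acc becomes 1; next at k=2:; next acc becomes 1; next at k=3:; next acc becomes 1; next at k=4:; next acc becomes 1; next at k=5:; next acc becomes 1; next at k=6:; next acc becomes 1; next res becomes 1; next at k=-2:; next res becomes 1; next res becomes 1; next final value 48
verdict: not equivalent; witness: a=1, b=-4


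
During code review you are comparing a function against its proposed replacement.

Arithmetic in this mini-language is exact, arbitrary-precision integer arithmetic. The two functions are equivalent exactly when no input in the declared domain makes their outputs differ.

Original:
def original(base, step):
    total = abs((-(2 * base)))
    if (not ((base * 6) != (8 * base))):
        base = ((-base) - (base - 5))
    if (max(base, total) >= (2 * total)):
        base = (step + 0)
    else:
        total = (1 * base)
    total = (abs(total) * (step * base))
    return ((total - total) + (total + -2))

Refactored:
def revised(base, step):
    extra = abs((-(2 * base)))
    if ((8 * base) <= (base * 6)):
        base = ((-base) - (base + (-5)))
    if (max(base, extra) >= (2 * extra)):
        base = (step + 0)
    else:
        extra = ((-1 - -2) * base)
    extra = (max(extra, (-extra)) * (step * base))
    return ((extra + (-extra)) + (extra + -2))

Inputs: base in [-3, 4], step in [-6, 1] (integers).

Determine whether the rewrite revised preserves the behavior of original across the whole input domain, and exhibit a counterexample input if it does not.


Input base=-3, step=-6: 52 from original versus -728 from revised.
verdict: not equivalent; witness: base=-3, step=-6


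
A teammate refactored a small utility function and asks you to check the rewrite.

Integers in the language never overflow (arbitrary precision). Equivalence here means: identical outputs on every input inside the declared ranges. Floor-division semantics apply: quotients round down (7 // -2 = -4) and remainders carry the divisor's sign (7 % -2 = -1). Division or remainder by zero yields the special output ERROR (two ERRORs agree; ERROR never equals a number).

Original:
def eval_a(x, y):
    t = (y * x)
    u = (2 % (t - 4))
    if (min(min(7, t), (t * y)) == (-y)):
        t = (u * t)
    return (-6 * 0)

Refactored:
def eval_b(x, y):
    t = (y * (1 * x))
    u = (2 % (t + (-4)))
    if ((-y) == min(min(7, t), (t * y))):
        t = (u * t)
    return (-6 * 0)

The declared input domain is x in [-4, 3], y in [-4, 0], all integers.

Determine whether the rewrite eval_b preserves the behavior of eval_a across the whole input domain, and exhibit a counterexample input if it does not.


The two versions differ — the changes include arithmetic usage differs, and constant usage differs.
One worked example (x=0, y=0) — eval_a: t becomes 0; next u becomes -2; next (min(min(7, t), (t * y)) == (-y)) evaluates to true; next t becomes 0; next final value 0; eval_b: t becomes 0; next u becomes -2; next ((-y) == min(min(7, t), (t * y))) evaluates to true; next t becomes 0; next final value 0; agreement on 0.
Across all 40 domain points the two functions coincide.
verdict: equivalent


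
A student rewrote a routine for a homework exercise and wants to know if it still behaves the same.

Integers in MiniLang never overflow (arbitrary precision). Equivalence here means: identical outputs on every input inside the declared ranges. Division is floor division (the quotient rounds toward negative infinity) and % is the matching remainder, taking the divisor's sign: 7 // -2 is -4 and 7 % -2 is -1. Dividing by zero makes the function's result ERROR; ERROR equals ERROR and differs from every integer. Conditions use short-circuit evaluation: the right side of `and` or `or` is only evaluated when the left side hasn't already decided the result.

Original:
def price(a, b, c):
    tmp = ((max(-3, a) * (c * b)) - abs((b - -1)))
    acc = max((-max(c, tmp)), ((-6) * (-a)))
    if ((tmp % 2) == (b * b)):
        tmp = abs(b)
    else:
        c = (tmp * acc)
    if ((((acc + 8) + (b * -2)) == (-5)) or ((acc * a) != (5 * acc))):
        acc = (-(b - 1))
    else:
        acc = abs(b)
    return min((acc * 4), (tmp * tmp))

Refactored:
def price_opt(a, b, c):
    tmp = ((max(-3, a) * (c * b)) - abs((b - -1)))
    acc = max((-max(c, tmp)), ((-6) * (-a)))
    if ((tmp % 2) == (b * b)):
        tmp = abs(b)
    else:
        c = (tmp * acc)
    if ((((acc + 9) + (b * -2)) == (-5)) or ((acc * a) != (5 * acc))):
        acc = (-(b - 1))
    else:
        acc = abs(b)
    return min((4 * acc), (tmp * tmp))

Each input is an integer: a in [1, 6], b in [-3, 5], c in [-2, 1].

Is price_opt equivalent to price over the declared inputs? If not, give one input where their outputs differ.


Equivalent. The edit looks behavioral (`8` became `9`), but over these ranges it never changes the outcome.
Across all 216 domain points the two functions coincide.
Tracing a=1, b=5, c=-1: price: tmp becomes -11; next acc becomes 6; next ((tmp % 2) == (b * b)) evaluates to false; next c becomes -66; next ((((acc + 8) + (b * -2)) == (-5)) or ((acc * a) != (5 * acc))) evaluates to true; next acc becomes -4; next final value -16 | price_opt: tmp becomes -11; next acc becomes 6; next ((tmp % 2) == (b * b)) evaluates to false; next c becomes -66; next ((((acc + 9) + (b * -2)) == (-5)) or ((acc * a) != (5 * acc))) evaluates to true; next acc becomes -4; next final value -16 — matching result -16.
verdict: equivalent


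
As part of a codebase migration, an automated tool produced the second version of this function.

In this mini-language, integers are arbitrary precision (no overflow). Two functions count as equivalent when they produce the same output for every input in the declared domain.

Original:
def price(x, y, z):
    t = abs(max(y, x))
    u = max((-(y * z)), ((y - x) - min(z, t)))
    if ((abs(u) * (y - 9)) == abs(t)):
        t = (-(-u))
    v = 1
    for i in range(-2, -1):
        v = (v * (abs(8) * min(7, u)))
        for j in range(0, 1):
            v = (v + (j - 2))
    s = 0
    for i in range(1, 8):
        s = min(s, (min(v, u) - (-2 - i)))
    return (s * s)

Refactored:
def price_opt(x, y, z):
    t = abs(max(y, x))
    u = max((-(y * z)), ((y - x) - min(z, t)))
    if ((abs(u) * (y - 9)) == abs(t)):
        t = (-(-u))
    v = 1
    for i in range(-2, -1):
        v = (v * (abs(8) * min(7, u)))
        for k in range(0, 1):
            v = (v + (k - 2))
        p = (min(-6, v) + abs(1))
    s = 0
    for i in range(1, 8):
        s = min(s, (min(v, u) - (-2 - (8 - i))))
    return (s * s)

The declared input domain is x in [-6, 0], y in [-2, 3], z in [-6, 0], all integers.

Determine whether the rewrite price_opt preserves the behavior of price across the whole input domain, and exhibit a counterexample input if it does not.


Although min/max/abs usage differs, and statement counts differ, and arithmetic usage differs, and local variable names differ, and constant usage differs, 294/294 inputs agree.
verdict: equivalent


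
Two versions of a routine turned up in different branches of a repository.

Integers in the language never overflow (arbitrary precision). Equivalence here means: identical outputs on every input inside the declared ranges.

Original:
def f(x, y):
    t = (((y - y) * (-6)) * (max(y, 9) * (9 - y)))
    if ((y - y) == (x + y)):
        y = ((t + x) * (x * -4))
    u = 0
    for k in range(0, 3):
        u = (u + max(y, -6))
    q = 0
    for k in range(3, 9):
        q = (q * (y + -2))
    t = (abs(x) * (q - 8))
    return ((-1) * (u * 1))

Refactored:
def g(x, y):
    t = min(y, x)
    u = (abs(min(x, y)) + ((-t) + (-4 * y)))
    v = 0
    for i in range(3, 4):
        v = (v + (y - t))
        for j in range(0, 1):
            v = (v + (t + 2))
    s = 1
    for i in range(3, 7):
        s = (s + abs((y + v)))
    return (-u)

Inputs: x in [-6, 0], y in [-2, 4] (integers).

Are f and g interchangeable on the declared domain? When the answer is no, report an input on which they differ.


x=-6, y=-2 yields 6 from f but -20 from g.
verdict: not equivalent; witness: x=-6, y=-2


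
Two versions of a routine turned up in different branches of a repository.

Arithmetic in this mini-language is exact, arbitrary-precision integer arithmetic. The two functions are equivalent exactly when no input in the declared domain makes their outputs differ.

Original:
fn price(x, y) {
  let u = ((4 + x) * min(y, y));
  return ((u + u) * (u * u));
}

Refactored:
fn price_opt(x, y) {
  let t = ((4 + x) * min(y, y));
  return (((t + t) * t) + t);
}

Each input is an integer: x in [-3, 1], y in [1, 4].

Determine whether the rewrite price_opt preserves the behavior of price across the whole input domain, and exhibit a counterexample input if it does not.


Evaluate both at x=-3, y=1.
price: u=1, then returns 2
price_opt: t=1, then returns 3
2 and 3 differ, so these are not the same function on this domain.
verdict: not equivalent; witness: x=-3, y=1


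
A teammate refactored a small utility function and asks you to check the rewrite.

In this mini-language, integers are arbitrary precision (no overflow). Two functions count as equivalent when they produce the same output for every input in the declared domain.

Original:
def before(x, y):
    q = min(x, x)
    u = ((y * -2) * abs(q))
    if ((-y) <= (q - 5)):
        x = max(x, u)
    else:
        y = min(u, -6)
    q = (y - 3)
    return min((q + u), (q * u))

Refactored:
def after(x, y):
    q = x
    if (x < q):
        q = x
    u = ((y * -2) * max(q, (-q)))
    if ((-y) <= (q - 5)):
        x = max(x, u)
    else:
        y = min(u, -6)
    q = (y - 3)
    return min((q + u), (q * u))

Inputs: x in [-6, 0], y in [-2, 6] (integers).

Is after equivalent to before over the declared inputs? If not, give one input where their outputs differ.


Comparing the listings, the differences include: min/max/abs usage differs, plus branching structure differs, plus statement counts differ, plus comparison usage differs.
Spot check at x=-6, y=6 — before: q=-6, then u=-72, then ((-y) <= (q - 5)) is false, then y=-72, then q=-75, then returns -147. after: q=-6, then (x < q) is false, then u=-72, then ((-y) <= (q - 5)) is false, then y=-72, then q=-75, then returns -147. Both give -147.
Every one of the 63 inputs gives matching results.
verdict: equivalent


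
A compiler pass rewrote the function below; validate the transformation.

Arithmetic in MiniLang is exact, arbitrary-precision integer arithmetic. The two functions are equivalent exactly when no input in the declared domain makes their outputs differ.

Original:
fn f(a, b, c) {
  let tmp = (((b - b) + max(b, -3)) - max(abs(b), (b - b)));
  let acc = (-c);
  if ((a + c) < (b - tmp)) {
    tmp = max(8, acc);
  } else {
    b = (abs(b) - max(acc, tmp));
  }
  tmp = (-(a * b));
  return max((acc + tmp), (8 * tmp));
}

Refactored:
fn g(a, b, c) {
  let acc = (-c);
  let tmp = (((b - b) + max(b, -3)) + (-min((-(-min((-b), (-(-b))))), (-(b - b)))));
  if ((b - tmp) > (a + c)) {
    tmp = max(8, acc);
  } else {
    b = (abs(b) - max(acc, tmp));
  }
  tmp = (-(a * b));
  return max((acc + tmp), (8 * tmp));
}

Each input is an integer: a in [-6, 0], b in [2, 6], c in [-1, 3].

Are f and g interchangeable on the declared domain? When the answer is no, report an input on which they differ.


Try a=-6, b=3, c=3.
f: tmp=0, then acc=-3, then ((a + c) < (b - tmp)) is true, then tmp=8, then tmp=18, then returns 144
g: acc=-3, then tmp=6, then ((b - tmp) > (a + c)) is false, then b=-3, then tmp=-18, then returns -21
144 vs -21 — the two versions disagree here.
verdict: not equivalent; witness: a=-6, b=3, c=3


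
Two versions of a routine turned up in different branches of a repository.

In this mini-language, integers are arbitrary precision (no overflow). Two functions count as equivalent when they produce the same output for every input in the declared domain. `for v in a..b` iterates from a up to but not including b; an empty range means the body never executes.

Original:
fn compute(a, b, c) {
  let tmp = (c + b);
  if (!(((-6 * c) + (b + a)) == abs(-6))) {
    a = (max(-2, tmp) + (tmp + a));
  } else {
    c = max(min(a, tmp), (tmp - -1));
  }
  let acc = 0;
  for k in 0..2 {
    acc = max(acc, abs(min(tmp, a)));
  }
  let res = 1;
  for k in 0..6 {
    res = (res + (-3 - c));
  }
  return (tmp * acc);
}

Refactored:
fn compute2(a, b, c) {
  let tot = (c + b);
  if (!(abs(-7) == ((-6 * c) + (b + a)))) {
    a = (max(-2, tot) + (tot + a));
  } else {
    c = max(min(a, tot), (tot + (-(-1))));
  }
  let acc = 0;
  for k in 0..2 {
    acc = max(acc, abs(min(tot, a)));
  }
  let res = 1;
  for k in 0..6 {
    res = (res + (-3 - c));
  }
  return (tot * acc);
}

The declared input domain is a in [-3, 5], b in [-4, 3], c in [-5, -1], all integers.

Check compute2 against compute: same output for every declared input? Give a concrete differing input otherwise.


Try a=-3, b=-3, c=-2.
compute: tmp=-5, then (!(((-6 * c) + (b + a)) == abs(-6))) is false, then c=-4, then acc=0, then (k=0), then acc=5, then (k=1), then acc=5, then res=1, then (k=0), then res=2, then (k=1), then res=3, then (k=2), then res=4, then (k=3), then res=5, then (k=4), then res=6, then (k=5), then res=7, then returns -25
compute2: tot=-5, then (!(abs(-7) == ((-6 * c) + (b + a)))) is true, then a=-10, then acc=0, then (k=0), then acc=10, then (k=1), then acc=10, then res=1, then (k=0), then res=0, then (k=1), then res=-1, then (k=2), then res=-2, then (k=3), then res=-3, then (k=4), then res=-4, then (k=5), then res=-5, then returns -50
-25 and -50 differ, so these are not the same function on this domain.
verdict: not equivalent; witness: a=-3, b=-3, c=-2
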